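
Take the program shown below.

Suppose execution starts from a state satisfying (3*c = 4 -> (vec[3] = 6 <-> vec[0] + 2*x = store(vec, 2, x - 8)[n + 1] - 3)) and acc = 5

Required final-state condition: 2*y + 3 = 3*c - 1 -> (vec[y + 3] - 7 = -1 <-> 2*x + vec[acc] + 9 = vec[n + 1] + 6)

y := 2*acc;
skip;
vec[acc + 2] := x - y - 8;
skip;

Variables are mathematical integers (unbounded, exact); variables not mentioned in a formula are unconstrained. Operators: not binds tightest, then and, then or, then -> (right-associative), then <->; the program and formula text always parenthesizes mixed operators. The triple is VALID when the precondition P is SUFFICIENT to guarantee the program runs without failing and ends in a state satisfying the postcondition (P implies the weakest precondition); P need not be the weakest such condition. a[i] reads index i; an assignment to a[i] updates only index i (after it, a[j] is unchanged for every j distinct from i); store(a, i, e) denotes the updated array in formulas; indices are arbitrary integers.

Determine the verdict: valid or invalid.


Working backward. After the program, the postcondition 2*y + 3 = 3*c - 1 -> (vec[y + 3] - 7 = -1 <-> 2*x + vec[acc] + 9 = vec[n + 1] + 6) must hold; in canonical form it is 2*y = 3*c - 4 -> (vec[y + 3] = 6 <-> vec[acc] + 2*x = vec[n + 1] - 3).
Before skip: 2*y = 3*c - 4 -> (vec[y + 3] = 6 <-> vec[acc] + 2*x = vec[n + 1] - 3)
Before vec[acc + 2] := x - y - 8: 2*y = 3*c - 4 -> (store(vec, acc + 2, x - y - 8)[y + 3] = 6 <-> store(vec, acc + 2, x - y - 8)[acc] + 2*x = store(vec, acc + 2, x - y - 8)[n + 1] - 3)
Before skip: 2*y = 3*c - 4 -> (store(vec, acc + 2, x - y - 8)[y + 3] = 6 <-> store(vec, acc + 2, x - y - 8)[acc] + 2*x = store(vec, acc + 2, x - y - 8)[n + 1] - 3)
Before y := 2*acc: 4*acc = 3*c - 4 -> (store(vec, acc + 2, -2*acc + x - 8)[2*acc + 3] = 6 <-> store(vec, acc + 2, -2*acc + x - 8)[acc] + 2*x = store(vec, acc + 2, -2*acc + x - 8)[n + 1] - 3)
The weakest precondition is 4*acc = 3*c - 4 -> (store(vec, acc + 2, -2*acc + x - 8)[2*acc + 3] = 6 <-> store(vec, acc + 2, -2*acc + x - 8)[acc] + 2*x = store(vec, acc + 2, -2*acc + x - 8)[n + 1] - 3).
Check whether (3*c = 4 -> (vec[3] = 6 <-> vec[0] + 2*x = store(vec, 2, x - 8)[n + 1] - 3)) and acc = 5 implies it.
Countermodel: at the initial state acc = 5, c = 8, n = 6, vec = {[0] = 2, [2] = 2, [3] = 2, [5] = -22, [7] = 2, [13] = 6, elsewhere 2}, x = 0, the precondition holds but the weakest precondition fails.
Answer: invalid


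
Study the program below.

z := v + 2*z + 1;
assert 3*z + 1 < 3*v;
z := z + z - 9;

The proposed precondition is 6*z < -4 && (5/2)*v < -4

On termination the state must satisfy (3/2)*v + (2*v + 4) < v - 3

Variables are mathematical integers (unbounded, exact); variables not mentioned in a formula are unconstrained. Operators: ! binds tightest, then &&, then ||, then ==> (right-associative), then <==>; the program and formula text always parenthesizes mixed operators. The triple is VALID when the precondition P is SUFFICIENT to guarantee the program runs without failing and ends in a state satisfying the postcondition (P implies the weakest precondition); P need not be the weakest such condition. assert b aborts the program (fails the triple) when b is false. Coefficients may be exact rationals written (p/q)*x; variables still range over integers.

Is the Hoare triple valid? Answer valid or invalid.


Working backward. After the program, the postcondition (3/2)*v + (2*v + 4) < v - 3 must hold; in canonical form it is (5/2)*v < -7.
Before z := z + z - 9: (5/2)*v < -7
Before assert 3*z + 1 < 3*v: 3*z < 3*v - 1 && (5/2)*v < -7
Before z := v + 2*z + 1: 6*z < -4 && (5/2)*v < -7
The weakest precondition is 6*z < -4 && (5/2)*v < -7.
Check whether 6*z < -4 && (5/2)*v < -4 implies it.
Countermodel: at the initial state v = -2, z = -1, the precondition holds but the weakest precondition fails.
Answer: invalid


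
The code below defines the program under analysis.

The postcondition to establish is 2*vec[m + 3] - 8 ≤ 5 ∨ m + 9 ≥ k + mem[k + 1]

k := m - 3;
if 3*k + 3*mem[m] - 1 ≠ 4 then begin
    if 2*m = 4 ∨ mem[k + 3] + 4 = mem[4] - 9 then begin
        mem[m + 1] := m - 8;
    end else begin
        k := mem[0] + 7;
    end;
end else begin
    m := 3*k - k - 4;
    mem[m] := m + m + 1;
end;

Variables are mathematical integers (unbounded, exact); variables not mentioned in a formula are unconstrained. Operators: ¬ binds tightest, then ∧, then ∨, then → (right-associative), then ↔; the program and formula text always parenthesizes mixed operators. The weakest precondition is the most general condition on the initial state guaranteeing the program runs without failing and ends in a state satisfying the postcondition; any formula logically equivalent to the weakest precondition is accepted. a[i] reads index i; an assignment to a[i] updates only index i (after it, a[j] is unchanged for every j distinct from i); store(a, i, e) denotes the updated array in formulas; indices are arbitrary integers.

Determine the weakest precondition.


Working backward. After the program, the postcondition 2*vec[m + 3] - 8 ≤ 5 ∨ m + 9 ≥ k + mem[k + 1] must hold; in canonical form it is 2*vec[m + 3] ≤ 13 ∨ m ≥ mem[k + 1] + k - 9.
Then branch requires ((2*m = 4 ∨ mem[k + 3] = mem[4] - 13) → (2*vec[m + 3] ≤ 13 ∨ m ≥ store(mem, m + 1, m - 8)[k + 1] + k - 9)) ∧ ((¬(2*m = 4 ∨ mem[k + 3] = mem[4] - 13)) → (2*vec[m + 3] ≤ 13 ∨ m ≥ mem[mem[0] + 8] + mem[0] - 2)); else branch requires 2*vec[2*k - 1] ≤ 13 ∨ k ≥ store(mem, 2*k - 4, 4*k - 7)[k + 1] - 5.
Before the if: (3*mem[m] + 3*k ≠ 5 → (((2*m = 4 ∨ mem[k + 3] = mem[4] - 13) → (2*vec[m + 3] ≤ 13 ∨ m ≥ store(mem, m + 1, m - 8)[k + 1] + k - 9)) ∧ ((¬(2*m = 4 ∨ mem[k + 3] = mem[4] - 13)) → (2*vec[m + 3] ≤ 13 ∨ m ≥ mem[mem[0] + 8] + mem[0] - 2)))) ∧ ((¬(3*mem[m] + 3*k ≠ 5)) → (2*vec[2*k - 1] ≤ 13 ∨ k ≥ store(mem, 2*k - 4, 4*k - 7)[k + 1] - 5))
Before k := m - 3: (3*mem[m] + 3*m ≠ 14 → (((2*m = 4 ∨ mem[m] = mem[4] - 13) → (2*vec[m + 3] ≤ 13 ∨ store(mem, m + 1, m - 8)[m - 2] ≤ 12)) ∧ ((¬(2*m = 4 ∨ mem[m] = mem[4] - 13)) → (2*vec[m + 3] ≤ 13 ∨ m ≥ mem[mem[0] + 8] + mem[0] - 2)))) ∧ ((¬(3*mem[m] + 3*m ≠ 14)) → (2*vec[2*m - 7] ≤ 13 ∨ m ≥ store(mem, 2*m - 10, 4*m - 19)[m - 2] - 2))
Answer: WP = (3*mem[m] + 3*m ≠ 14 → (((2*m = 4 ∨ mem[m] = mem[4] - 13) → (2*vec[m + 3] ≤ 13 ∨ store(mem, m + 1, m - 8)[m - 2] ≤ 12)) ∧ ((¬(2*m = 4 ∨ mem[m] = mem[4] - 13)) → (2*vec[m + 3] ≤ 13 ∨ m ≥ mem[mem[0] + 8] + mem[0] - 2)))) ∧ ((¬(3*mem[m] + 3*m ≠ 14)) → (2*vec[2*m - 7] ≤ 13 ∨ m ≥ store(mem, 2*m - 10, 4*m - 19)[m - 2] - 2))


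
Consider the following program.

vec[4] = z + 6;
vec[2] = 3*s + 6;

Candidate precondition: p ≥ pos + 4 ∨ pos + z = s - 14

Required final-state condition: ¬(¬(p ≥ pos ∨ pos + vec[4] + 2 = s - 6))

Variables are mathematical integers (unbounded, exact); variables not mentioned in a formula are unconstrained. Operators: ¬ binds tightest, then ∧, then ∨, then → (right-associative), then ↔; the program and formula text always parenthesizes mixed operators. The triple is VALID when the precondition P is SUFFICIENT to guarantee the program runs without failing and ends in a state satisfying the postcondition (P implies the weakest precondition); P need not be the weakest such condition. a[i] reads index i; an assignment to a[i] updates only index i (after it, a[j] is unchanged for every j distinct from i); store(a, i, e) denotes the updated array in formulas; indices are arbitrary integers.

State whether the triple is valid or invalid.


Working backward. After the program, the postcondition ¬(¬(p ≥ pos ∨ pos + vec[4] + 2 = s - 6)) must hold; in canonical form it is p ≥ pos ∨ vec[4] + pos = s - 8.
Before vec[2] := 3*s + 6: p ≥ pos ∨ vec[4] + pos = s - 8
Before vec[4] := z + 6: p ≥ pos ∨ pos + z = s - 14
The weakest precondition is p ≥ pos ∨ pos + z = s - 14.
Check whether p ≥ pos + 4 ∨ pos + z = s - 14 implies it.
Every state satisfying the precondition satisfies the weakest precondition: the implication holds.
Answer: valid


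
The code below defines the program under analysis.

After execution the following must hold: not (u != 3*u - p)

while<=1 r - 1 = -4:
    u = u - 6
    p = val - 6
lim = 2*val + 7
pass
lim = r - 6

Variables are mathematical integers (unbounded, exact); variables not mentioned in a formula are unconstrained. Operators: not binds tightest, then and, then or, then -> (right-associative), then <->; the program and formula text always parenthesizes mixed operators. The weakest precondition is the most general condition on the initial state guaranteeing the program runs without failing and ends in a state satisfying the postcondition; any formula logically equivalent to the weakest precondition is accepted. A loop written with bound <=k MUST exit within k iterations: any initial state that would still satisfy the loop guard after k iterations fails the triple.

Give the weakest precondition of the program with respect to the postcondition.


Working backward. After the program, the postcondition not (u != 3*u - p) must hold; in canonical form it is not (p != 2*u).
Before lim := r - 6: not (p != 2*u)
Before skip: not (p != 2*u)
Before lim := 2*val + 7: not (p != 2*u)
Before the loop (bound <=1), unroll the exhaustion recursion (WP_0 = exit-now case; WP_j = one more guarded iteration, up to j = 1):
  WP_0: (not (r = -3)) and (not (p != 2*u))
  WP_1: (r = -3 -> ((not (r = -3)) and (not (val != 2*u - 6)))) and ((not (r = -3)) -> (not (p != 2*u)))
So before the loop: (r = -3 -> ((not (r = -3)) and (not (val != 2*u - 6)))) and ((not (r = -3)) -> (not (p != 2*u)))
Answer: WP = (r = -3 -> ((not (r = -3)) and (not (val != 2*u - 6)))) and ((not (r = -3)) -> (not (p != 2*u)))


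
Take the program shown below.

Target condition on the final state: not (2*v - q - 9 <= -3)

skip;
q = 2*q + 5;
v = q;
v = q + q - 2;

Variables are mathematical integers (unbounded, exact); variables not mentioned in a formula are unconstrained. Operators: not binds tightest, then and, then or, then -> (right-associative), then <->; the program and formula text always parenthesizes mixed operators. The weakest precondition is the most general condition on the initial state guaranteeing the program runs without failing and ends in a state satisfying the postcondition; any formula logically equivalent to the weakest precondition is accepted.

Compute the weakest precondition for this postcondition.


Working backward. After the program, the postcondition not (2*v - q - 9 <= -3) must hold; in canonical form it is not (2*v <= q + 6).
Before v := q + q - 2: not (3*q <= 10)
Before v := q: not (3*q <= 10)
Before q := 2*q + 5: not (6*q <= -5)
Before skip: not (6*q <= -5)
Answer: WP = not (6*q <= -5)


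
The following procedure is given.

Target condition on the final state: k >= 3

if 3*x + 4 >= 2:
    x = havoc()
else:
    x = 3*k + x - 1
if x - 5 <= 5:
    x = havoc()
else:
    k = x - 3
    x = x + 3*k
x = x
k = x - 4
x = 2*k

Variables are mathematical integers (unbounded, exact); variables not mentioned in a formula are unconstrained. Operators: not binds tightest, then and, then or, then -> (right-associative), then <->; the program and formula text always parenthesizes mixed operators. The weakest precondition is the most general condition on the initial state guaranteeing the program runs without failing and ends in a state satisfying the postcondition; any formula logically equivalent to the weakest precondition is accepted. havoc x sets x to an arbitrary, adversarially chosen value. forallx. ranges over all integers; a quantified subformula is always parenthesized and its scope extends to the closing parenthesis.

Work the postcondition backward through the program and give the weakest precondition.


Working backward. After the program, k >= 3 must hold.
Before x := 2*k: k >= 3
Before k := x - 4: x >= 7
Before x := x: x >= 7
Then branch requires forall x_1. x_1 >= 7; else branch requires 4*x >= 16.
Before the if: (x <= 10 -> (forall x_1. x_1 >= 7)) and ((not (x <= 10)) -> 4*x >= 16)
Then branch requires forall x_2. ((x_2 <= 10 -> (forall x_1. x_1 >= 7)) and ((not (x_2 <= 10)) -> 4*x_2 >= 16)); else branch requires (3*k + x <= 11 -> (forall x_1. x_1 >= 7)) and ((not (3*k + x <= 11)) -> 12*k + 4*x >= 20).
Before the if: (3*x >= -2 -> (forall x_2. ((x_2 <= 10 -> (forall x_1. x_1 >= 7)) and ((not (x_2 <= 10)) -> 4*x_2 >= 16)))) and ((not (3*x >= -2)) -> ((3*k + x <= 11 -> (forall x_1. x_1 >= 7)) and ((not (3*k + x <= 11)) -> 12*k + 4*x >= 20)))
Answer: WP = (3*x >= -2 -> (forall x_2. ((x_2 <= 10 -> (forall x_1. x_1 >= 7)) and ((not (x_2 <= 10)) -> 4*x_2 >= 16)))) and ((not (3*x >= -2)) -> ((3*k + x <= 11 -> (forall x_1. x_1 >= 7)) and ((not (3*k + x <= 11)) -> 12*k + 4*x >= 20)))


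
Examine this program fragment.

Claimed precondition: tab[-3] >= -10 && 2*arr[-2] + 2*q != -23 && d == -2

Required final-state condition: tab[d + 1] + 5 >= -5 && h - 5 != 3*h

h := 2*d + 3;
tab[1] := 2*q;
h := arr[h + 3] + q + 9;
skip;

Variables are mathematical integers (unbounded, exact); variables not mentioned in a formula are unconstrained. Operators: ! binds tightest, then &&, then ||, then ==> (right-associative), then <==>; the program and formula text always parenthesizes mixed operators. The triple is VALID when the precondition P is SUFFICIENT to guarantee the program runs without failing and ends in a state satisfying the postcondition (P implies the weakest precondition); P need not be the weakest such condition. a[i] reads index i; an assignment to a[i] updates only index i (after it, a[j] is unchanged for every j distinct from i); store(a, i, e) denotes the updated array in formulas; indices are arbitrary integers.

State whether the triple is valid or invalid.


Working backward. After the program, the postcondition tab[d + 1] + 5 >= -5 && h - 5 != 3*h must hold; in canonical form it is tab[d + 1] >= -10 && 2*h != -5.
Before skip: tab[d + 1] >= -10 && 2*h != -5
Before h := arr[h + 3] + q + 9: tab[d + 1] >= -10 && 2*arr[h + 3] + 2*q != -23
Before tab[1] := 2*q: store(tab, 1, 2*q)[d + 1] >= -10 && 2*arr[h + 3] + 2*q != -23
Before h := 2*d + 3: store(tab, 1, 2*q)[d + 1] >= -10 && 2*arr[2*d + 6] + 2*q != -23
The weakest precondition is store(tab, 1, 2*q)[d + 1] >= -10 && 2*arr[2*d + 6] + 2*q != -23.
Check whether tab[-3] >= -10 && 2*arr[-2] + 2*q != -23 && d == -2 implies it.
Countermodel: at the initial state arr = {[-3] = 0, [-2] = 0, [-1] = 0, [1] = 0, [2] = 0, elsewhere 0}, d = -2, q = 0, tab = {[-3] = 0, [-2] = -11, [-1] = -11, [1] = -11, [2] = -11, elsewhere -11}, the precondition holds but the weakest precondition fails.
Answer: invalid


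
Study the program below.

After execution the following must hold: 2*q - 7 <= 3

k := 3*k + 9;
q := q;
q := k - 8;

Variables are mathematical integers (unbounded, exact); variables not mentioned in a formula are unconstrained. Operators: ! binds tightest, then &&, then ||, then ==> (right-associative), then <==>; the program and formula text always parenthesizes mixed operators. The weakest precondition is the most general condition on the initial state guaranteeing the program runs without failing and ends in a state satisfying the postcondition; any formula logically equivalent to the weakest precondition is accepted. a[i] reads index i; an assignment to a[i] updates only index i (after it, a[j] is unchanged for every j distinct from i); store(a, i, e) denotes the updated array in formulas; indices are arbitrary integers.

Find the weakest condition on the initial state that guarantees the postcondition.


Working backward. After the program, the postcondition 2*q - 7 <= 3 must hold; in canonical form it is 2*q <= 10.
Before q := k - 8: 2*k <= 26
Before q := q: 2*k <= 26
Before k := 3*k + 9: 6*k <= 8
Answer: WP = 6*k <= 8


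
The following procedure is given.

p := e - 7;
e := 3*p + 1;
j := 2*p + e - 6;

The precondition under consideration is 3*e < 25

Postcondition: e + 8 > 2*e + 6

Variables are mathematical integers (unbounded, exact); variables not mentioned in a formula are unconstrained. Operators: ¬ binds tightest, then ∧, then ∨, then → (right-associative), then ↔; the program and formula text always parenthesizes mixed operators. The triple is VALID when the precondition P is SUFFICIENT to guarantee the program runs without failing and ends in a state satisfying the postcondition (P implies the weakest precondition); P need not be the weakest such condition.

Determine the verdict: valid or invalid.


Working backward. After the program, the postcondition e + 8 > 2*e + 6 must hold; in canonical form it is e < 2.
Before j := 2*p + e - 6: e < 2
Before e := 3*p + 1: 3*p < 1
Before p := e - 7: 3*e < 22
The weakest precondition is 3*e < 22.
Check whether 3*e < 25 implies it.
Countermodel: at the initial state e = 8, the precondition holds but the weakest precondition fails.
Answer: invalid


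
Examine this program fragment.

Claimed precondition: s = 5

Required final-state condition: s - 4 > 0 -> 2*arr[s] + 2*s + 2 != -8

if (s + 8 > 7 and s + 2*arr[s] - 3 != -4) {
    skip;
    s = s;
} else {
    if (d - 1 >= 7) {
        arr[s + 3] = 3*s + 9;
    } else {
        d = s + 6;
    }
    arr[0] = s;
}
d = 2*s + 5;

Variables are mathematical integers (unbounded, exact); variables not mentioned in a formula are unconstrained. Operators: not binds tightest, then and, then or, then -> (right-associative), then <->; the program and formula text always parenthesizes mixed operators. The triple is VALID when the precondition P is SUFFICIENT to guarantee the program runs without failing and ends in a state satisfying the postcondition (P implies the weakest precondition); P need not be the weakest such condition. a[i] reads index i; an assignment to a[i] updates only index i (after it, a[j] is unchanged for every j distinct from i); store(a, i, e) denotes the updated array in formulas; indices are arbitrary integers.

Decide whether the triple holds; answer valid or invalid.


Working backward. After the program, the postcondition s - 4 > 0 -> 2*arr[s] + 2*s + 2 != -8 must hold; in canonical form it is s > 4 -> 2*arr[s] + 2*s != -10.
Before d := 2*s + 5: s > 4 -> 2*arr[s] + 2*s != -10
Then branch requires s > 4 -> 2*arr[s] + 2*s != -10; else branch requires (d >= 8 -> (s > 4 -> 2*store(store(arr, s + 3, 3*s + 9), 0, s)[s] + 2*s != -10)) and ((not (d >= 8)) -> (s > 4 -> 2*store(arr, 0, s)[s] + 2*s != -10)).
Before the if: ((s > -1 and 2*arr[s] + s != -1) -> (s > 4 -> 2*arr[s] + 2*s != -10)) and ((not (s > -1 and 2*arr[s] + s != -1)) -> ((d >= 8 -> (s > 4 -> 2*store(store(arr, s + 3, 3*s + 9), 0, s)[s] + 2*s != -10)) and ((not (d >= 8)) -> (s > 4 -> 2*store(arr, 0, s)[s] + 2*s != -10))))
The weakest precondition is ((s > -1 and 2*arr[s] + s != -1) -> (s > 4 -> 2*arr[s] + 2*s != -10)) and ((not (s > -1 and 2*arr[s] + s != -1)) -> ((d >= 8 -> (s > 4 -> 2*store(store(arr, s + 3, 3*s + 9), 0, s)[s] + 2*s != -10)) and ((not (d >= 8)) -> (s > 4 -> 2*store(arr, 0, s)[s] + 2*s != -10)))).
Check whether s = 5 implies it.
Countermodel: at the initial state arr = {[0] = -10, [5] = -10, [8] = -10, elsewhere -10}, d = 0, s = 5, the precondition holds but the weakest precondition fails.
Answer: invalid


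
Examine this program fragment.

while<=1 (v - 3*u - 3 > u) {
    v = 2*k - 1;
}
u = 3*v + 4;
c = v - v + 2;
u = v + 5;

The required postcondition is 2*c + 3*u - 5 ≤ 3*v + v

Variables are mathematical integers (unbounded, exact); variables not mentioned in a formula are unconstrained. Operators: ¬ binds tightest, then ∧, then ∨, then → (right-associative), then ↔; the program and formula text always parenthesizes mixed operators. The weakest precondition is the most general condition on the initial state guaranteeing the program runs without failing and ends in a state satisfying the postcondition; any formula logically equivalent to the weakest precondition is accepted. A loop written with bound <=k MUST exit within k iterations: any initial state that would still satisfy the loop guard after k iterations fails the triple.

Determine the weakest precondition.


Working backward. After the program, the postcondition 2*c + 3*u - 5 ≤ 3*v + v must hold; in canonical form it is 2*c + 3*u ≤ 4*v + 5.
Before u := v + 5: 2*c ≤ v - 10
Before c := v - v + 2: v ≥ 14
Before u := 3*v + 4: v ≥ 14
Before the loop (bound <=1), unroll the exhaustion recursion (WP_0 = exit-now case; WP_j = one more guarded iteration, up to j = 1):
  WP_0: (¬(v > 4*u + 3)) ∧ v ≥ 14
  WP_1: (v > 4*u + 3 → ((¬(2*k > 4*u + 4)) ∧ 2*k ≥ 15)) ∧ ((¬(v > 4*u + 3)) → v ≥ 14)
So before the loop: (v > 4*u + 3 → ((¬(2*k > 4*u + 4)) ∧ 2*k ≥ 15)) ∧ ((¬(v > 4*u + 3)) → v ≥ 14)
Answer: WP = (v > 4*u + 3 → ((¬(2*k > 4*u + 4)) ∧ 2*k ≥ 15)) ∧ ((¬(v > 4*u + 3)) → v ≥ 14)


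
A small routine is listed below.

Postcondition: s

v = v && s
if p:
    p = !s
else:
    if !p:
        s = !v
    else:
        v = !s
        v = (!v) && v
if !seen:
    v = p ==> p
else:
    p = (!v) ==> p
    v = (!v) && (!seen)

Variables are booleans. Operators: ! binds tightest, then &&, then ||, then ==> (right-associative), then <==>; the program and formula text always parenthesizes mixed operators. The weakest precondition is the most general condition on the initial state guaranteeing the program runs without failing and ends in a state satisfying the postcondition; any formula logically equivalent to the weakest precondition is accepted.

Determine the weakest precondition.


Working backward. After the program, s must hold.
Then branch requires s; else branch requires s.
Before the if: ((!seen) ==> s) && (seen ==> s)
Then branch requires ((!seen) ==> s) && (seen ==> s); else branch requires ((!p) ==> (((!seen) ==> (!v)) && (seen ==> (!v)))) && (p ==> (((!seen) ==> s) && (seen ==> s))).
Before the if: (p ==> (((!seen) ==> s) && (seen ==> s))) && ((!p) ==> (((!p) ==> (((!seen) ==> (!v)) && (seen ==> (!v)))) && (p ==> (((!seen) ==> s) && (seen ==> s)))))
Before v := v && s: (p ==> (((!seen) ==> s) && (seen ==> s))) && ((!p) ==> (((!p) ==> (((!seen) ==> (!(v && s))) && (seen ==> (!(v && s))))) && (p ==> (((!seen) ==> s) && (seen ==> s)))))
Answer: WP = (p ==> (((!seen) ==> s) && (seen ==> s))) && ((!p) ==> (((!p) ==> (((!seen) ==> (!(v && s))) && (seen ==> (!(v && s))))) && (p ==> (((!seen) ==> s) && (seen ==> s)))))


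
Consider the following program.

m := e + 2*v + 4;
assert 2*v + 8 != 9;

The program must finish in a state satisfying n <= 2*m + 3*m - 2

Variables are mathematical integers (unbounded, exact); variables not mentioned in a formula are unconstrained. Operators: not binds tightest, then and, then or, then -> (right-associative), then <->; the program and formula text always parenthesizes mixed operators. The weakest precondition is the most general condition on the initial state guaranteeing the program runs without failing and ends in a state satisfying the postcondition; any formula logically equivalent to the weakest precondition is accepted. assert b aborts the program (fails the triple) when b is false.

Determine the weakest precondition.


Working backward. After the program, the postcondition n <= 2*m + 3*m - 2 must hold; in canonical form it is n <= 5*m - 2.
Before assert 2*v + 8 != 9: 2*v != 1 and n <= 5*m - 2
Before m := e + 2*v + 4: 2*v != 1 and n <= 5*e + 10*v + 18
Answer: WP = 2*v != 1 and n <= 5*e + 10*v + 18


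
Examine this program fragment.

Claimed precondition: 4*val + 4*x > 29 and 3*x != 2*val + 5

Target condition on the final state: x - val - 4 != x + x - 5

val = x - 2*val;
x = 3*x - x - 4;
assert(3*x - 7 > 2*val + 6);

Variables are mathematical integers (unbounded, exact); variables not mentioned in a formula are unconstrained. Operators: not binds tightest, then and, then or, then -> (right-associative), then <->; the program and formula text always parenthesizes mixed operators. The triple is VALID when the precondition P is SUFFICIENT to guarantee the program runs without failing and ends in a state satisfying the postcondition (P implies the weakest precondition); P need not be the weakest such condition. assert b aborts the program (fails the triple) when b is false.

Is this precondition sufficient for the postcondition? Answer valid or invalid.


Working backward. After the program, the postcondition x - val - 4 != x + x - 5 must hold; in canonical form it is val + x != 1.
Before assert 3*x - 7 > 2*val + 6: 3*x > 2*val + 13 and val + x != 1
Before x := 3*x - x - 4: 6*x > 2*val + 25 and val + 2*x != 5
Before val := x - 2*val: 4*val + 4*x > 25 and 3*x != 2*val + 5
The weakest precondition is 4*val + 4*x > 25 and 3*x != 2*val + 5.
Check whether 4*val + 4*x > 29 and 3*x != 2*val + 5 implies it.
Every state satisfying the precondition satisfies the weakest precondition: the implication holds.
Answer: valid


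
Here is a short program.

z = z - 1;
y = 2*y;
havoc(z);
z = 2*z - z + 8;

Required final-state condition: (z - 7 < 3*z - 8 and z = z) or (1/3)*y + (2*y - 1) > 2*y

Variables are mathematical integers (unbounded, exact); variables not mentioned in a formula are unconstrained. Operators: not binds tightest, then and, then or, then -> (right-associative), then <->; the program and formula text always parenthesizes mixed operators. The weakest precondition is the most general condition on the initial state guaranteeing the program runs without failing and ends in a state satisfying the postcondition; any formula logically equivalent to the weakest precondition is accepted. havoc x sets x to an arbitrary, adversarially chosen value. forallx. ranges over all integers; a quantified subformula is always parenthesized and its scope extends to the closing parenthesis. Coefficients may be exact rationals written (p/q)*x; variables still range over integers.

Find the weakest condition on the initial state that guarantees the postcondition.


Working backward. After the program, the postcondition (z - 7 < 3*z - 8 and z = z) or (1/3)*y + (2*y - 1) > 2*y must hold; in canonical form it is 2*z > 1 or (1/3)*y > 1.
Before z := 2*z - z + 8: 2*z > -15 or (1/3)*y > 1
Before havoc z: forall z_1. (2*z_1 > -15 or (1/3)*y > 1)
Before y := 2*y: forall z_1. (2*z_1 > -15 or (2/3)*y > 1)
Before z := z - 1: forall z_1. (2*z_1 > -15 or (2/3)*y > 1)
Answer: WP = forall z_1. (2*z_1 > -15 or (2/3)*y > 1)


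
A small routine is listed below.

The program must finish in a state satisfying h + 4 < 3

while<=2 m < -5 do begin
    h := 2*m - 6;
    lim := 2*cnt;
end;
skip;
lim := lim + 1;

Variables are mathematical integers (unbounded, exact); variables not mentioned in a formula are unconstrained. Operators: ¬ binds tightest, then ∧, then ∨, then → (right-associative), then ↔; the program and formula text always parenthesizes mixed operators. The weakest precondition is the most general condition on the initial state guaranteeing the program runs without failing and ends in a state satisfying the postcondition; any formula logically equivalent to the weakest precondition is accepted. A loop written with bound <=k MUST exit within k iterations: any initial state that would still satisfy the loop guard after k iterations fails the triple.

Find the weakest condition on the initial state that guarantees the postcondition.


Working backward. After the program, the postcondition h + 4 < 3 must hold; in canonical form it is h < -1.
Before lim := lim + 1: h < -1
Before skip: h < -1
Before the loop (bound <=2), unroll the exhaustion recursion (WP_0 = exit-now case; WP_j = one more guarded iteration, up to j = 2):
  WP_0: (¬(m < -5)) ∧ h < -1
  WP_1: (m < -5 → ((¬(m < -5)) ∧ 2*m < 5)) ∧ ((¬(m < -5)) → h < -1)
  WP_2: (m < -5 → ((m < -5 → ((¬(m < -5)) ∧ 2*m < 5)) ∧ ((¬(m < -5)) → 2*m < 5))) ∧ ((¬(m < -5)) → h < -1)
So before the loop: (m < -5 → ((m < -5 → ((¬(m < -5)) ∧ 2*m < 5)) ∧ ((¬(m < -5)) → 2*m < 5))) ∧ ((¬(m < -5)) → h < -1)
Answer: WP = (m < -5 → ((m < -5 → ((¬(m < -5)) ∧ 2*m < 5)) ∧ ((¬(m < -5)) → 2*m < 5))) ∧ ((¬(m < -5)) → h < -1)


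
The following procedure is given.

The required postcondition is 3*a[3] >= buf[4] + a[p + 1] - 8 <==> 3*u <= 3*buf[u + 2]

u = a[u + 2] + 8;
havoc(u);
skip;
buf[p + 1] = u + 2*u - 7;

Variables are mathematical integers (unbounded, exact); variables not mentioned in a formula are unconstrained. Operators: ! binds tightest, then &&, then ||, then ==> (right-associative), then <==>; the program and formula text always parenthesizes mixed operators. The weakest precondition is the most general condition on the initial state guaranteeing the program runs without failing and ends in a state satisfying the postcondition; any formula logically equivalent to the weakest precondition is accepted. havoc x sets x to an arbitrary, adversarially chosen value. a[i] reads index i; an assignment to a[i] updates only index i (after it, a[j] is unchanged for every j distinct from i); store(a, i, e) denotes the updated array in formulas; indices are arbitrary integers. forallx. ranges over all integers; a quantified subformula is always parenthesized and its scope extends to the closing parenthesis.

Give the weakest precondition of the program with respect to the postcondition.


Working backward. After the program, the postcondition 3*a[3] >= buf[4] + a[p + 1] - 8 <==> 3*u <= 3*buf[u + 2] must hold; in canonical form it is 3*a[3] >= a[p + 1] + buf[4] - 8 <==> 3*u <= 3*buf[u + 2].
Before buf[p + 1] := u + 2*u - 7: 3*a[3] >= a[p + 1] + store(buf, p + 1, 3*u - 7)[4] - 8 <==> 3*u <= 3*store(buf, p + 1, 3*u - 7)[u + 2]
Before skip: 3*a[3] >= a[p + 1] + store(buf, p + 1, 3*u - 7)[4] - 8 <==> 3*u <= 3*store(buf, p + 1, 3*u - 7)[u + 2]
Before havoc u: forall u_1. (3*a[3] >= a[p + 1] + store(buf, p + 1, 3*u_1 - 7)[4] - 8 <==> 3*u_1 <= 3*store(buf, p + 1, 3*u_1 - 7)[u_1 + 2])
Before u := a[u + 2] + 8: forall u_1. (3*a[3] >= a[p + 1] + store(buf, p + 1, 3*u_1 - 7)[4] - 8 <==> 3*u_1 <= 3*store(buf, p + 1, 3*u_1 - 7)[u_1 + 2])
Answer: WP = forall u_1. (3*a[3] >= a[p + 1] + store(buf, p + 1, 3*u_1 - 7)[4] - 8 <==> 3*u_1 <= 3*store(buf, p + 1, 3*u_1 - 7)[u_1 + 2])


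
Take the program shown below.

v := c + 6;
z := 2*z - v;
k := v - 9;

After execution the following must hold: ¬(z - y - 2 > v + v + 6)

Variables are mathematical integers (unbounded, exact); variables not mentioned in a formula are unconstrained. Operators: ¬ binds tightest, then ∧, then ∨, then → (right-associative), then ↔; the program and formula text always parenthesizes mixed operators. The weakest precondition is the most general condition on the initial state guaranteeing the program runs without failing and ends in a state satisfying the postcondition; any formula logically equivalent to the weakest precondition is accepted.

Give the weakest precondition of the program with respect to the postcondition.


Working backward. After the program, the postcondition ¬(z - y - 2 > v + v + 6) must hold; in canonical form it is ¬(z > 2*v + y + 8).
Before k := v - 9: ¬(z > 2*v + y + 8)
Before z := 2*z - v: ¬(2*z > 3*v + y + 8)
Before v := c + 6: ¬(2*z > 3*c + y + 26)
Answer: WP = ¬(2*z > 3*c + y + 26)


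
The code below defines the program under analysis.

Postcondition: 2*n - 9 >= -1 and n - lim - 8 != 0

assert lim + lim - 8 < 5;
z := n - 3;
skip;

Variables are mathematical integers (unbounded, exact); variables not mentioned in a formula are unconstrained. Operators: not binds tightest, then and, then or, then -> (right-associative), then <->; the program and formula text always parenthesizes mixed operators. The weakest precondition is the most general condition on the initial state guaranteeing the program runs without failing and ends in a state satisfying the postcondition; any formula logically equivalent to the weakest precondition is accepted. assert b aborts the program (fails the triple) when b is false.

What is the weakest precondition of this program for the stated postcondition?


Working backward. After the program, the postcondition 2*n - 9 >= -1 and n - lim - 8 != 0 must hold; in canonical form it is 2*n >= 8 and n != lim + 8.
Before skip: 2*n >= 8 and n != lim + 8
Before z := n - 3: 2*n >= 8 and n != lim + 8
Before assert lim + lim - 8 < 5: 2*lim < 13 and 2*n >= 8 and n != lim + 8
Answer: WP = 2*lim < 13 and 2*n >= 8 and n != lim + 8


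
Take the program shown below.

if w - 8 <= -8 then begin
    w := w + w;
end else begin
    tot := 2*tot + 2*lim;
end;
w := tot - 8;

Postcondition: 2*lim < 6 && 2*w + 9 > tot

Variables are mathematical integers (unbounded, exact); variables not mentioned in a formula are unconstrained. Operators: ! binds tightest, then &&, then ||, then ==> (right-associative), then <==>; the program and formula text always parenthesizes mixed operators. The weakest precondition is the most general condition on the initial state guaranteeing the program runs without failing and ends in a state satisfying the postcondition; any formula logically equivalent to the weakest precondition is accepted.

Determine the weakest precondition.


Working backward. After the program, the postcondition 2*lim < 6 && 2*w + 9 > tot must hold; in canonical form it is 2*lim < 6 && 2*w > tot - 9.
Before w := tot - 8: 2*lim < 6 && tot > 7
Then branch requires 2*lim < 6 && tot > 7; else branch requires 2*lim < 6 && 2*lim + 2*tot > 7.
Before the if: (w <= 0 ==> (2*lim < 6 && tot > 7)) && ((!(w <= 0)) ==> (2*lim < 6 && 2*lim + 2*tot > 7))
Answer: WP = (w <= 0 ==> (2*lim < 6 && tot > 7)) && ((!(w <= 0)) ==> (2*lim < 6 && 2*lim + 2*tot > 7))


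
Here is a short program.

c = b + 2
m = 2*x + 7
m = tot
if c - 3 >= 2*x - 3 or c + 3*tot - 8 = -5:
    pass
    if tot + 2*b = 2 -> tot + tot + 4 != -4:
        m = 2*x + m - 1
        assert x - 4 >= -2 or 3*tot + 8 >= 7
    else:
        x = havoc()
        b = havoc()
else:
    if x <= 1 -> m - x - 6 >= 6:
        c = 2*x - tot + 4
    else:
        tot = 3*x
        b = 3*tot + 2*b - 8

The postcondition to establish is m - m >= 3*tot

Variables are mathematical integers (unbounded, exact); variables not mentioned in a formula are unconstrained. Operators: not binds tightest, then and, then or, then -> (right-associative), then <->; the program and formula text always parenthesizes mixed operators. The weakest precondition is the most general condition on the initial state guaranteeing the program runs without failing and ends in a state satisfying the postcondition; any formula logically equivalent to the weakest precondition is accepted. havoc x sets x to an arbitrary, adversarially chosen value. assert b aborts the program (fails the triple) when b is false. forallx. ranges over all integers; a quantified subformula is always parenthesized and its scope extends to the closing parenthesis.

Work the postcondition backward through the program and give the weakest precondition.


Working backward. After the program, the postcondition m - m >= 3*tot must hold; in canonical form it is 3*tot <= 0.
Then branch requires ((2*b + tot = 2 -> 2*tot != -8) -> ((x >= 2 or 3*tot >= -1) and 3*tot <= 0)) and ((not (2*b + tot = 2 -> 2*tot != -8)) -> 3*tot <= 0); else branch requires ((x <= 1 -> m >= x + 12) -> 3*tot <= 0) and ((not (x <= 1 -> m >= x + 12)) -> 9*x <= 0).
Before the if: ((c >= 2*x or c + 3*tot = 3) -> (((2*b + tot = 2 -> 2*tot != -8) -> ((x >= 2 or 3*tot >= -1) and 3*tot <= 0)) and ((not (2*b + tot = 2 -> 2*tot != -8)) -> 3*tot <= 0))) and ((not (c >= 2*x or c + 3*tot = 3)) -> (((x <= 1 -> m >= x + 12) -> 3*tot <= 0) and ((not (x <= 1 -> m >= x + 12)) -> 9*x <= 0)))
Before m := tot: ((c >= 2*x or c + 3*tot = 3) -> (((2*b + tot = 2 -> 2*tot != -8) -> ((x >= 2 or 3*tot >= -1) and 3*tot <= 0)) and ((not (2*b + tot = 2 -> 2*tot != -8)) -> 3*tot <= 0))) and ((not (c >= 2*x or c + 3*tot = 3)) -> (((x <= 1 -> tot >= x + 12) -> 3*tot <= 0) and ((not (x <= 1 -> tot >= x + 12)) -> 9*x <= 0)))
Before m := 2*x + 7: ((c >= 2*x or c + 3*tot = 3) -> (((2*b + tot = 2 -> 2*tot != -8) -> ((x >= 2 or 3*tot >= -1) and 3*tot <= 0)) and ((not (2*b + tot = 2 -> 2*tot != -8)) -> 3*tot <= 0))) and ((not (c >= 2*x or c + 3*tot = 3)) -> (((x <= 1 -> tot >= x + 12) -> 3*tot <= 0) and ((not (x <= 1 -> tot >= x + 12)) -> 9*x <= 0)))
Before c := b + 2: ((b >= 2*x - 2 or b + 3*tot = 1) -> (((2*b + tot = 2 -> 2*tot != -8) -> ((x >= 2 or 3*tot >= -1) and 3*tot <= 0)) and ((not (2*b + tot = 2 -> 2*tot != -8)) -> 3*tot <= 0))) and ((not (b >= 2*x - 2 or b + 3*tot = 1)) -> (((x <= 1 -> tot >= x + 12) -> 3*tot <= 0) and ((not (x <= 1 -> tot >= x + 12)) -> 9*x <= 0)))
Answer: WP = ((b >= 2*x - 2 or b + 3*tot = 1) -> (((2*b + tot = 2 -> 2*tot != -8) -> ((x >= 2 or 3*tot >= -1) and 3*tot <= 0)) and ((not (2*b + tot = 2 -> 2*tot != -8)) -> 3*tot <= 0))) and ((not (b >= 2*x - 2 or b + 3*tot = 1)) -> (((x <= 1 -> tot >= x + 12) -> 3*tot <= 0) and ((not (x <= 1 -> tot >= x + 12)) -> 9*x <= 0)))


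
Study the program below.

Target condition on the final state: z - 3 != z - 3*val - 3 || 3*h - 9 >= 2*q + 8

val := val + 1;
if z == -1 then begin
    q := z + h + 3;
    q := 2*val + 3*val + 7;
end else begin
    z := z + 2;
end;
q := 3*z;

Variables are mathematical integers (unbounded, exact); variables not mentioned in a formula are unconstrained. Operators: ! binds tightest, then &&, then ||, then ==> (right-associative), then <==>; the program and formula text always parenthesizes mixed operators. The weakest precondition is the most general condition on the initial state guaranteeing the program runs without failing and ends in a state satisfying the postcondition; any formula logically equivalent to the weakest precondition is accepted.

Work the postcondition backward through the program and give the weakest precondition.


Working backward. After the program, the postcondition z - 3 != z - 3*val - 3 || 3*h - 9 >= 2*q + 8 must hold; in canonical form it is 3*val != 0 || 3*h >= 2*q + 17.
Before q := 3*z: 3*val != 0 || 3*h >= 6*z + 17
Then branch requires 3*val != 0 || 3*h >= 6*z + 17; else branch requires 3*val != 0 || 3*h >= 6*z + 29.
Before the if: (z == -1 ==> (3*val != 0 || 3*h >= 6*z + 17)) && ((!(z == -1)) ==> (3*val != 0 || 3*h >= 6*z + 29))
Before val := val + 1: (z == -1 ==> (3*val != -3 || 3*h >= 6*z + 17)) && ((!(z == -1)) ==> (3*val != -3 || 3*h >= 6*z + 29))
Answer: WP = (z == -1 ==> (3*val != -3 || 3*h >= 6*z + 17)) && ((!(z == -1)) ==> (3*val != -3 || 3*h >= 6*z + 29))


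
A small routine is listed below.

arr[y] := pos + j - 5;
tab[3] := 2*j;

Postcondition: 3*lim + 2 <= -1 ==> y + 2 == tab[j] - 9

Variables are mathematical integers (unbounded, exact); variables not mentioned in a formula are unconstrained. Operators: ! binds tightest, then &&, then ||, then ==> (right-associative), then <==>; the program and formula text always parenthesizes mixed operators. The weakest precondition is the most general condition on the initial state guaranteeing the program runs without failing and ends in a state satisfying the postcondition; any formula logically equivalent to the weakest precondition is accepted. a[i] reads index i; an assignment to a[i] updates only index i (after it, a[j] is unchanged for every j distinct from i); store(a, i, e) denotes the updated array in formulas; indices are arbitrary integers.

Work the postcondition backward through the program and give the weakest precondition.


Working backward. After the program, the postcondition 3*lim + 2 <= -1 ==> y + 2 == tab[j] - 9 must hold; in canonical form it is 3*lim <= -3 ==> y == tab[j] - 11.
Before tab[3] := 2*j: 3*lim <= -3 ==> y == store(tab, 3, 2*j)[j] - 11
Before arr[y] := pos + j - 5: 3*lim <= -3 ==> y == store(tab, 3, 2*j)[j] - 11
Answer: WP = 3*lim <= -3 ==> y == store(tab, 3, 2*j)[j] - 11


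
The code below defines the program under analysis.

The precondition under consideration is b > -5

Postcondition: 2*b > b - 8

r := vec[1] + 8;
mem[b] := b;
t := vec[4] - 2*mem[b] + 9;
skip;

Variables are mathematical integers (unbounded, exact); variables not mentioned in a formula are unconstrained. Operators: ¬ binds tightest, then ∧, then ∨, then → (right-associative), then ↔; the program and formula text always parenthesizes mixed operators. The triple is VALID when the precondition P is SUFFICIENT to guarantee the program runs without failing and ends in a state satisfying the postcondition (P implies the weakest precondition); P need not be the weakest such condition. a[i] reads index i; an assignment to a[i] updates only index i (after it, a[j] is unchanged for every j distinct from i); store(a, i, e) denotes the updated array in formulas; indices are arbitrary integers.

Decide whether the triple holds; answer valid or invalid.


Working backward. After the program, the postcondition 2*b > b - 8 must hold; in canonical form it is b > -8.
Before skip: b > -8
Before t := vec[4] - 2*mem[b] + 9: b > -8
Before mem[b] := b: b > -8
Before r := vec[1] + 8: b > -8
The weakest precondition is b > -8.
Check whether b > -5 implies it.
Every state satisfying the precondition satisfies the weakest precondition: the implication holds.
Answer: valid
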